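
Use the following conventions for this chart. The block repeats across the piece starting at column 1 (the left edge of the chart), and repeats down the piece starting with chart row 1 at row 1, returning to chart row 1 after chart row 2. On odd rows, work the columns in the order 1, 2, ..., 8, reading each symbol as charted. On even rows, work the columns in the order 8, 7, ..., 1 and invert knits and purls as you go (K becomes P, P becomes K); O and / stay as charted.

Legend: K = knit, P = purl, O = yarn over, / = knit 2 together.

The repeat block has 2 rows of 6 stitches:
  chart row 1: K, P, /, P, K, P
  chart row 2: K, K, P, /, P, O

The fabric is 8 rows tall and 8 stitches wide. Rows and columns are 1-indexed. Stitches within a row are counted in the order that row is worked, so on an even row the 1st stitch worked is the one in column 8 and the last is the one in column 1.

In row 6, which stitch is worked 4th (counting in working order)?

Row 6 uses chart row ((6-1) mod 2)+1 = 2. Row 6 is even, so WS.
Chart row 2 tiled across columns 1-8: K K P / P O K K
Wrong side: read the tiled row from column 8 down to 1 and exchange K with P (leave O, /).
Row 6 as worked: P P O K / K P P
Counting 4 along the worked row gives K.

== STITCH ==
K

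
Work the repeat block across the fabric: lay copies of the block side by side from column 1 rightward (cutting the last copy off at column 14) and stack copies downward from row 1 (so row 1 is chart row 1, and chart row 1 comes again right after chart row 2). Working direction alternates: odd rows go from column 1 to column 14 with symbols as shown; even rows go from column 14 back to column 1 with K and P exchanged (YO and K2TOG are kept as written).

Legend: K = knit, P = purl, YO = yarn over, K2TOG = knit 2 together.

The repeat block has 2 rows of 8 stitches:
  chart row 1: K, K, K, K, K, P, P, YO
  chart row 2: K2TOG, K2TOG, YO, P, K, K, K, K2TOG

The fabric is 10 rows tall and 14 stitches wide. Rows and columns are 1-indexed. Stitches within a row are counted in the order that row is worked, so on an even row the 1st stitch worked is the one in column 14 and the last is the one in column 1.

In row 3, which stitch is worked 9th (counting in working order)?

For row 3: chart row = ((3-1) mod 2) + 1 = 1; this is a RS (odd) row.
Chart row 1 tiled across columns 1-14: K K K K K P P YO K K K K K P
RS row: no reversal, no swap; stitch n worked = column n.
Counting 9 along the worked row gives K.

Stitch:
K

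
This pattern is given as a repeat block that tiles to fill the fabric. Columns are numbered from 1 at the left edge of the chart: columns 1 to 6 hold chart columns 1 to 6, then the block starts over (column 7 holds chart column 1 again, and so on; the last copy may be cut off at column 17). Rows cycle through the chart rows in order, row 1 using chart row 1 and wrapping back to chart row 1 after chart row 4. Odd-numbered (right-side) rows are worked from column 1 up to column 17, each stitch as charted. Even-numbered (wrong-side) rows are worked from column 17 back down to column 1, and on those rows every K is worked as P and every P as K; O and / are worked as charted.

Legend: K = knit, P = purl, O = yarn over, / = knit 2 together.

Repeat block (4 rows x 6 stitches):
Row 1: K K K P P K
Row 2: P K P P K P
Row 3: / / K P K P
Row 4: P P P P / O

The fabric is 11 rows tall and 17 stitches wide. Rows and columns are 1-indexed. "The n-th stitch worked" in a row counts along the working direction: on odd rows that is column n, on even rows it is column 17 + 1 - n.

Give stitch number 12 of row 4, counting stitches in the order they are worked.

== STITCH ==
O

Derivation:
Row 4: (4-1) mod 4 = 3, so use chart row 4. Even row -> WS.
Chart row 4 tiled across columns 1-17: P P P P / O P P P P / O P P P P /
WS row: flip the tiled sequence (start at column 17) and apply K<->P; O and / stay.
Row 4 as worked: / K K K K O / K K K K O / K K K K
Counting 12 along the worked row gives O.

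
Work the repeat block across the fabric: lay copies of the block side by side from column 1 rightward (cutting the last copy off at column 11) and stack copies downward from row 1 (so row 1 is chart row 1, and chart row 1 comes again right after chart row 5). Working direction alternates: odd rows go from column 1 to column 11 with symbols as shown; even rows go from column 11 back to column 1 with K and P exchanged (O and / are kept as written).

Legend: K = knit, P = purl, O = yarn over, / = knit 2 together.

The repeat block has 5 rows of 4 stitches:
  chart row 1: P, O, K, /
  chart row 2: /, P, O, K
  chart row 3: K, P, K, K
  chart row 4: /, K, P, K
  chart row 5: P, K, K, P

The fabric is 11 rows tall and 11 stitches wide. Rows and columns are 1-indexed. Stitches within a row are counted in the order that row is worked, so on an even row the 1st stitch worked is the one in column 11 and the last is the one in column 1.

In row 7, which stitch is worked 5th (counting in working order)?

Row 7 uses chart row ((7-1) mod 5)+1 = 2. Row 7 is odd, so RS.
Chart row 2 tiled across columns 1-11: / P O K / P O K / P O
Right side: take the tiled row as-is (worked left to right from column 1).
Counting 5 along the worked row gives /.

Stitch:
/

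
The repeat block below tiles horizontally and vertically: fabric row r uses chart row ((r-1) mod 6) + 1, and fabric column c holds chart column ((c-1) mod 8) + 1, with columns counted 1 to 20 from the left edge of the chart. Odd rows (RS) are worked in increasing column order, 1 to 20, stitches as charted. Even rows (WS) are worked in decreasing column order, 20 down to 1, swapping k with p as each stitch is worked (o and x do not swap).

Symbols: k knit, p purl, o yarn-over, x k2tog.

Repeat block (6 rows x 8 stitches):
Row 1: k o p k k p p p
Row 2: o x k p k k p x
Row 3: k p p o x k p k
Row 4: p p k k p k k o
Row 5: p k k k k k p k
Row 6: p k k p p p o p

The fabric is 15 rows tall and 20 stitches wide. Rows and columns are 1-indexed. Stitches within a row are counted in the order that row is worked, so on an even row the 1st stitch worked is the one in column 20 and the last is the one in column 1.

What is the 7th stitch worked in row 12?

Stitch:
k

Derivation:
Row 12 uses chart row ((12-1) mod 6)+1 = 6. Row 12 is even, so WS.
Chart row 6 tiled across columns 1-20: p k k p p p o p p k k p p p o p p k k p
WS row: flip the tiled sequence (start at column 20) and apply k<->p; o and x stay.
Row 12 as worked: k p p k k o k k k p p k k o k k k p p k
Counting 7 along the worked row gives k.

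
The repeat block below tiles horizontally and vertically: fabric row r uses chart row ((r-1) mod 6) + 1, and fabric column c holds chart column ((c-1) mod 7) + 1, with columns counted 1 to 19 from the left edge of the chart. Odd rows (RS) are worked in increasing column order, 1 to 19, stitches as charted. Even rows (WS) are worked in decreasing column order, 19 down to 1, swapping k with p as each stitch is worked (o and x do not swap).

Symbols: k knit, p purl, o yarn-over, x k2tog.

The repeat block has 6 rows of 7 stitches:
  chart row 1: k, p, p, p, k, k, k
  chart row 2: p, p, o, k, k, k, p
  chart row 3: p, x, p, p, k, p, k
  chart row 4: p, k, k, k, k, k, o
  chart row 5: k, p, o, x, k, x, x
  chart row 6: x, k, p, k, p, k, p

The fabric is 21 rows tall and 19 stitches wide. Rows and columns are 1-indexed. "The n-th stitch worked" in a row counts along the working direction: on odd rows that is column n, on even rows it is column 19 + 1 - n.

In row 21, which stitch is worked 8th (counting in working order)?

Stitch:
p

Derivation:
Row 21: (21-1) mod 6 = 2, so use chart row 3. Odd row -> RS.
Chart row 3 tiled across columns 1-19: p x p p k p k p x p p k p k p x p p k
Right side: take the tiled row as-is (worked left to right from column 1).
Stitch 8 in working order -> p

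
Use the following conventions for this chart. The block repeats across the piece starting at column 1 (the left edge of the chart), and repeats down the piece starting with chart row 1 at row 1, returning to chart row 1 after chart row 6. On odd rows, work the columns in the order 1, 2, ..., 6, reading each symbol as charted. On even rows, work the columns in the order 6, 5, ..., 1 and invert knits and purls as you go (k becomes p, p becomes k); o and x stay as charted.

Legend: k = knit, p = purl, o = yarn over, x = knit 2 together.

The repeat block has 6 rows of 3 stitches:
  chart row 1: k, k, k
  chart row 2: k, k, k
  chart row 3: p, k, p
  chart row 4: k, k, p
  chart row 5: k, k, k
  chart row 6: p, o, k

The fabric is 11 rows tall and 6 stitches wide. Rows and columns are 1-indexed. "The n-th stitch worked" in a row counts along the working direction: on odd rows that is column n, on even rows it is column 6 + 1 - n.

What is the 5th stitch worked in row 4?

For row 4: chart row = ((4-1) mod 6) + 1 = 4; this is a WS (even) row.
Chart row 4 tiled across columns 1-6: k k p k k p
WS: work from column 6 back to column 1 (reverse the tiled row), swapping k<->p (o and x unchanged).
Row 4 as worked: k p p k p p
Counting 5 along the worked row gives p.

== STITCH ==
p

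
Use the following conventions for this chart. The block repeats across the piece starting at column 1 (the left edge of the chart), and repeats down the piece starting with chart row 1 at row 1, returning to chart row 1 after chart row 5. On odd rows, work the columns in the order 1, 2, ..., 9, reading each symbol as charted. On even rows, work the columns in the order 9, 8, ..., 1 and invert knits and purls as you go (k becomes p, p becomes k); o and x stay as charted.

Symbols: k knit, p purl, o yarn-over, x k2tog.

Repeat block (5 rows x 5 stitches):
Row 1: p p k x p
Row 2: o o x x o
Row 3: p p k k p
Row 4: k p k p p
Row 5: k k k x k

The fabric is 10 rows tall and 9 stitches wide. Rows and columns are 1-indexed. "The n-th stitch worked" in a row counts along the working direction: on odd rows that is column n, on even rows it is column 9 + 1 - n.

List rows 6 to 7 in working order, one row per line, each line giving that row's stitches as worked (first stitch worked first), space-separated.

Row 6: chart row 1, WS - tiled (columns 1-9): p p k x p p p k x; work from column 9 back to 1 with k<->p swapped.
Row 7: chart row 2, RS - tile across columns 1-9 and work as-is.

Result:
x p k k k x p k k
o o x x o o o x x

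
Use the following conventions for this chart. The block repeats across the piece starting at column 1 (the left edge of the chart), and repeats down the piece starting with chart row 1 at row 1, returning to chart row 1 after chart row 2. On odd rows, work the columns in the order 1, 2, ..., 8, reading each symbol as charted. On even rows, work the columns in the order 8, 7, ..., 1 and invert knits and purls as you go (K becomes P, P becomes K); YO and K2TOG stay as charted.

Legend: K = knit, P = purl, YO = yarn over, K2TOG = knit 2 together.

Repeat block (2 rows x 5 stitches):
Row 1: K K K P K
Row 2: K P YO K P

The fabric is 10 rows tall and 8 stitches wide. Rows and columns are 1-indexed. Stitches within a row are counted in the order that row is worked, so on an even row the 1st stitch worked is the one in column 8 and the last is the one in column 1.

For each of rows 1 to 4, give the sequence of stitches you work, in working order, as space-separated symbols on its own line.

Row 1: chart row 1, RS - tile across columns 1-8 and work as-is.
Row 2: chart row 2, WS - tiled (columns 1-8): K P YO K P K P YO; work from column 8 back to 1 with K<->P swapped.
Row 3: chart row 1, RS - tile across columns 1-8 and work as-is.
Row 4: chart row 2, WS - tiled (columns 1-8): K P YO K P K P YO; work from column 8 back to 1 with K<->P swapped.

== ROWS AS WORKED ==
K K K P K K K K
YO K P K P YO K P
K K K P K K K K
YO K P K P YO K P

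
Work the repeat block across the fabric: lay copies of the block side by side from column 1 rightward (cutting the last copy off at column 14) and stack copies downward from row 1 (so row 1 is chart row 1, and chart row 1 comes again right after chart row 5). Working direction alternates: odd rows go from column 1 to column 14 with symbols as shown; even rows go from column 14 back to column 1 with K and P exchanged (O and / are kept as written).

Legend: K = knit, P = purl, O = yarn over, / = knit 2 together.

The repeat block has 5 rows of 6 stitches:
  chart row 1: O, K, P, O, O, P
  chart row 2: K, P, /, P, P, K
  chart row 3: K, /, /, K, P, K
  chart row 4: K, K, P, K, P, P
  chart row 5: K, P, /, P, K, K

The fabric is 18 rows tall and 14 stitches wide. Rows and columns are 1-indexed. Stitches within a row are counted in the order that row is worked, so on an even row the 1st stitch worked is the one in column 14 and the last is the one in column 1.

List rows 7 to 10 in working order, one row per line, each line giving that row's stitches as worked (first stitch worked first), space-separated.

Result:
K P / P P K K P / P P K K P
/ P P K P / / P P K P / / P
K K P K P P K K P K P P K K
K P P P K / K P P P K / K P

Derivation:
Row 7: chart row 2, RS - tile across columns 1-14 and work as-is.
Row 8: chart row 3, WS - tiled (columns 1-14): K / / K P K K / / K P K K /; work from column 14 back to 1 with K<->P swapped.
Row 9: chart row 4, RS - tile across columns 1-14 and work as-is.
Row 10: chart row 5, WS - tiled (columns 1-14): K P / P K K K P / P K K K P; work from column 14 back to 1 with K<->P swapped.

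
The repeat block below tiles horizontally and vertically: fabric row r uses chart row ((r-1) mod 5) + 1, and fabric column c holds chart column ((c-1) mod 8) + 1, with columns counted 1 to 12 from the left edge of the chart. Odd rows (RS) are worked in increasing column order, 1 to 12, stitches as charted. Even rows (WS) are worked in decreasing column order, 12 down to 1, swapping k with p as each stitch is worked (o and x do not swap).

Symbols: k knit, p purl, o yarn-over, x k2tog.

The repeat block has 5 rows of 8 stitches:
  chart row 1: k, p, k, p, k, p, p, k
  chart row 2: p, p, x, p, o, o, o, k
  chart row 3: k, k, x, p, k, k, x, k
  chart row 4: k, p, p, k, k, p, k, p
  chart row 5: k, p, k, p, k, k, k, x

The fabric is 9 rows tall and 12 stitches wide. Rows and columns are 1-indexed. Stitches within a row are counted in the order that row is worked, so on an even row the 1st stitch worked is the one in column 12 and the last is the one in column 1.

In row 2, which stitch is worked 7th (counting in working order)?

Stitch:
o

Derivation:
Row 2 uses chart row ((2-1) mod 5)+1 = 2. Row 2 is even, so WS.
Chart row 2 tiled across columns 1-12: p p x p o o o k p p x p
WS: work from column 12 back to column 1 (reverse the tiled row), swapping k<->p (o and x unchanged).
Row 2 as worked: k x k k p o o o k x k k
Stitch 7 in working order -> o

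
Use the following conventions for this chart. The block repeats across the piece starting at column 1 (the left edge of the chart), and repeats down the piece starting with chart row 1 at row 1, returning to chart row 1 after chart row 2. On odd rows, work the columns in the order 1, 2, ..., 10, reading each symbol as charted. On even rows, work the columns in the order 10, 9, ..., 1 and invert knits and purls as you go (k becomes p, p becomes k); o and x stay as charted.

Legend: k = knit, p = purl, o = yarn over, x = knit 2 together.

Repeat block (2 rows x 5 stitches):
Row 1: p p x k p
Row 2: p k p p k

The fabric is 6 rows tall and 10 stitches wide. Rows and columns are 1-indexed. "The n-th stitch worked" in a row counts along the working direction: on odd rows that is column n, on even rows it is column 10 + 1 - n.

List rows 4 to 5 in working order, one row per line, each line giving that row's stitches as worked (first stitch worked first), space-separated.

Row 4: chart row 2, WS - tiled (columns 1-10): p k p p k p k p p k; work from column 10 back to 1 with k<->p swapped.
Row 5: chart row 1, RS - tile across columns 1-10 and work as-is.

Result:
p k k p k p k k p k
p p x k p p p x k p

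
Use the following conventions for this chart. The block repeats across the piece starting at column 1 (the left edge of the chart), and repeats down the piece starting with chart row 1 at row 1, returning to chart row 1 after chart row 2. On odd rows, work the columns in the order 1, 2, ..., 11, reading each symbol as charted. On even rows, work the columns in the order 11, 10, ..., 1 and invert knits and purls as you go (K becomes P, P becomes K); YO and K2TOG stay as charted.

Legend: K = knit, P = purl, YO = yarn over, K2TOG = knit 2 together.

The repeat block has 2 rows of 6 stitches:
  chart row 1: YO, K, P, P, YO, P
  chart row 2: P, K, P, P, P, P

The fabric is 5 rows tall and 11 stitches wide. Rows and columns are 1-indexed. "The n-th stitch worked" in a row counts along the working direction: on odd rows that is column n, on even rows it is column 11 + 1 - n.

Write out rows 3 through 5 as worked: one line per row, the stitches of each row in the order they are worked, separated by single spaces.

Rows as worked:
YO K P P YO P YO K P P YO
K K K P K K K K K P K
YO K P P YO P YO K P P YO

Derivation:
Row 3: chart row 1, RS - tile across columns 1-11 and work as-is.
Row 4: chart row 2, WS - tiled (columns 1-11): P K P P P P P K P P P; work from column 11 back to 1 with K<->P swapped.
Row 5: chart row 1, RS - tile across columns 1-11 and work as-is.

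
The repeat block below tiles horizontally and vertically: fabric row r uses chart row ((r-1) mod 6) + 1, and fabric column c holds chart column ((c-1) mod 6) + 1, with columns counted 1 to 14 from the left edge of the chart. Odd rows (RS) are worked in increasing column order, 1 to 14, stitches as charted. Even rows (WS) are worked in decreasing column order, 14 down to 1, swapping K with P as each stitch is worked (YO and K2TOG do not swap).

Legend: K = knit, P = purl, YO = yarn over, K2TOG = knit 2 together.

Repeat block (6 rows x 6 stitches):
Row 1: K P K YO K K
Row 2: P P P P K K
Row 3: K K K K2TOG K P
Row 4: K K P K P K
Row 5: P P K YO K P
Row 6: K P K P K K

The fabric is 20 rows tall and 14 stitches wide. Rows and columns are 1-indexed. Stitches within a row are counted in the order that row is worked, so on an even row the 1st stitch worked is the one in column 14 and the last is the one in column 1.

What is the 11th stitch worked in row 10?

Result:
P

Derivation:
Row 10 uses chart row ((10-1) mod 6)+1 = 4. Row 10 is even, so WS.
Chart row 4 tiled across columns 1-14: K K P K P K K K P K P K K K
Wrong side: read the tiled row from column 14 down to 1 and exchange K with P (leave YO, K2TOG).
Row 10 as worked: P P P K P K P P P K P K P P
Counting 11 along the worked row gives P.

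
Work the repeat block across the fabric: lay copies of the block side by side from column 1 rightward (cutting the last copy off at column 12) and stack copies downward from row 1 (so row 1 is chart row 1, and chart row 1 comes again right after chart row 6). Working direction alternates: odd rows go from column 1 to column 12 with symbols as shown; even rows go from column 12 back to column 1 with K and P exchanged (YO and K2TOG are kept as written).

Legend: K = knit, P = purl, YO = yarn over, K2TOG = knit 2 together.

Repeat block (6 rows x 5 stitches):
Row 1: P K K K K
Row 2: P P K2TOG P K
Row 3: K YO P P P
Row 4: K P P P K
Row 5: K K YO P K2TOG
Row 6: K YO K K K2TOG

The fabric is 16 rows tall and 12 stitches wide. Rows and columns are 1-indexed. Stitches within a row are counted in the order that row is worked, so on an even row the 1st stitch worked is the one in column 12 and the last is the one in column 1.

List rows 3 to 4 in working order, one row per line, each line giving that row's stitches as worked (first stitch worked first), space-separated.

Row 3: chart row 3, RS - tile across columns 1-12 and work as-is.
Row 4: chart row 4, WS - tiled (columns 1-12): K P P P K K P P P K K P; work from column 12 back to 1 with K<->P swapped.

== ROWS AS WORKED ==
K YO P P P K YO P P P K YO
K P P K K K P P K K K P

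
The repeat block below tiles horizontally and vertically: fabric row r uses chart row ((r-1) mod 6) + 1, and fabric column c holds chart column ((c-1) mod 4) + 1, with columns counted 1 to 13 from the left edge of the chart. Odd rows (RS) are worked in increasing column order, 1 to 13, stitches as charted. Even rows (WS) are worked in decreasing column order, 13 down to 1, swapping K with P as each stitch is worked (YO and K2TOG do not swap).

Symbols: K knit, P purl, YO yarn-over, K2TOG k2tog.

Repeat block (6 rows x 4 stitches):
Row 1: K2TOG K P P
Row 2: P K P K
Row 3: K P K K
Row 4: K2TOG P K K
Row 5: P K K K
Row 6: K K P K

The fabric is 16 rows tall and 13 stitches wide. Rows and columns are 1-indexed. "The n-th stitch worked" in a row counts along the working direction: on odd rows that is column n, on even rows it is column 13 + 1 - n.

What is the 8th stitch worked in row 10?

Stitch:
K

Derivation:
Row 10: (10-1) mod 6 = 3, so use chart row 4. Even row -> WS.
Chart row 4 tiled across columns 1-13: K2TOG P K K K2TOG P K K K2TOG P K K K2TOG
WS row: flip the tiled sequence (start at column 13) and apply K<->P; YO and K2TOG stay.
Row 10 as worked: K2TOG P P K K2TOG P P K K2TOG P P K K2TOG
Counting 8 along the worked row gives K.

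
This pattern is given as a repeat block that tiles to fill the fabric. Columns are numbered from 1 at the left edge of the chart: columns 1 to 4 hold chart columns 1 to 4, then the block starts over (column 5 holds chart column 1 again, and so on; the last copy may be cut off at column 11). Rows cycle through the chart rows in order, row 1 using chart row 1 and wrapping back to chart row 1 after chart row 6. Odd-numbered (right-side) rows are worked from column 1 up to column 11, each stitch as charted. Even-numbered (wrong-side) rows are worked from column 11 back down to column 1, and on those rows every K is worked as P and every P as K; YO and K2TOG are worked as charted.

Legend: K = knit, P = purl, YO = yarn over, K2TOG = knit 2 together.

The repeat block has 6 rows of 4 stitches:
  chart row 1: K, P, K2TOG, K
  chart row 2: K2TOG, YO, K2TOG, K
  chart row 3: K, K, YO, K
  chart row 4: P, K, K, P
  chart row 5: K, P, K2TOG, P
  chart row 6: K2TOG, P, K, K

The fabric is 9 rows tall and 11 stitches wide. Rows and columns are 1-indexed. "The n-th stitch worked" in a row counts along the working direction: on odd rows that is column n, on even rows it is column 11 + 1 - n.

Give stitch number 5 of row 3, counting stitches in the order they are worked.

Result:
K

Derivation:
For row 3: chart row = ((3-1) mod 6) + 1 = 3; this is a RS (odd) row.
Chart row 3 tiled across columns 1-11: K K YO K K K YO K K K YO
RS row: no reversal, no swap; stitch n worked = column n.
Counting 5 along the worked row gives K.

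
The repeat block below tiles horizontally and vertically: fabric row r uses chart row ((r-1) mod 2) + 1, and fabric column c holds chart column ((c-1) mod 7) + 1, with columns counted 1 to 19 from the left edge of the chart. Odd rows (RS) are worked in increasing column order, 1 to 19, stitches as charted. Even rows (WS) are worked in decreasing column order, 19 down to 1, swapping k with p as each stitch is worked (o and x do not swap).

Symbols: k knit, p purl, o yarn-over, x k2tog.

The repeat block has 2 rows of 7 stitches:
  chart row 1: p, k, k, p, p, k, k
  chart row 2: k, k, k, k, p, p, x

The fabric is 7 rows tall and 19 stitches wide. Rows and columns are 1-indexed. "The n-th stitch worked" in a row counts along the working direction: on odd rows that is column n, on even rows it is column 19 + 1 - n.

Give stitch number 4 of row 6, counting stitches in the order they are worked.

Result:
p

Derivation:
For row 6: chart row = ((6-1) mod 2) + 1 = 2; this is a WS (even) row.
Chart row 2 tiled across columns 1-19: k k k k p p x k k k k p p x k k k k p
Wrong side: read the tiled row from column 19 down to 1 and exchange k with p (leave o, x).
Row 6 as worked: k p p p p x k k p p p p x k k p p p p
Stitch 4 in working order -> p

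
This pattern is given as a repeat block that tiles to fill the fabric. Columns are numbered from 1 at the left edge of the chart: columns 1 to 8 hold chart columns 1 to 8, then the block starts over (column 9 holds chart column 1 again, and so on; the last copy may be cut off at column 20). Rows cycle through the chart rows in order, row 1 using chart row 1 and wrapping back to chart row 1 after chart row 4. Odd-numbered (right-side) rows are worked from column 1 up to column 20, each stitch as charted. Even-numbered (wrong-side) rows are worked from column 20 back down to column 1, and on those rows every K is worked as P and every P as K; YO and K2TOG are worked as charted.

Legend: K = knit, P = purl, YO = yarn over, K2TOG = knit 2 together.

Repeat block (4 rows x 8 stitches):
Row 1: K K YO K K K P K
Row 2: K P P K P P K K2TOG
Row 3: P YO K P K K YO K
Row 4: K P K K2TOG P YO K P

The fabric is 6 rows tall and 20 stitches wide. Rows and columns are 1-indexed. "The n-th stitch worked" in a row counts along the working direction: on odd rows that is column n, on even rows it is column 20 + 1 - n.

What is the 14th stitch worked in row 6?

Result:
P

Derivation:
For row 6: chart row = ((6-1) mod 4) + 1 = 2; this is a WS (even) row.
Chart row 2 tiled across columns 1-20: K P P K P P K K2TOG K P P K P P K K2TOG K P P K
Wrong side: read the tiled row from column 20 down to 1 and exchange K with P (leave YO, K2TOG).
Row 6 as worked: P K K P K2TOG P K K P K K P K2TOG P K K P K K P
Stitch 14 in working order -> P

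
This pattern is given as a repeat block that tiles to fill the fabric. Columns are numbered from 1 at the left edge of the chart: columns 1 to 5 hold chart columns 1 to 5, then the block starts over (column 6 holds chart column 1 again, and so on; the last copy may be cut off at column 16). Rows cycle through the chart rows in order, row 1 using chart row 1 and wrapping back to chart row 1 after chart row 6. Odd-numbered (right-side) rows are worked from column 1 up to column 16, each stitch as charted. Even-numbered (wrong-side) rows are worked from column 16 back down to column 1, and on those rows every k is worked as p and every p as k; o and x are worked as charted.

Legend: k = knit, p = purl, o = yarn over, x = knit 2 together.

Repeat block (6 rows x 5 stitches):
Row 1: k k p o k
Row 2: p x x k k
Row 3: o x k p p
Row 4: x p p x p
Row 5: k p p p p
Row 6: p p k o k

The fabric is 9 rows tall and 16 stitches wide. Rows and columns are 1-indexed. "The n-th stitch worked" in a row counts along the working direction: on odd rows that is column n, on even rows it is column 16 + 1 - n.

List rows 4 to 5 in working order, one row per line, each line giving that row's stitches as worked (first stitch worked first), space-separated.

== ROWS AS WORKED ==
x k x k k x k x k k x k x k k x
k p p p p k p p p p k p p p p k

Derivation:
Row 4: chart row 4, WS - tiled (columns 1-16): x p p x p x p p x p x p p x p x; work from column 16 back to 1 with k<->p swapped.
Row 5: chart row 5, RS - tile across columns 1-16 and work as-is.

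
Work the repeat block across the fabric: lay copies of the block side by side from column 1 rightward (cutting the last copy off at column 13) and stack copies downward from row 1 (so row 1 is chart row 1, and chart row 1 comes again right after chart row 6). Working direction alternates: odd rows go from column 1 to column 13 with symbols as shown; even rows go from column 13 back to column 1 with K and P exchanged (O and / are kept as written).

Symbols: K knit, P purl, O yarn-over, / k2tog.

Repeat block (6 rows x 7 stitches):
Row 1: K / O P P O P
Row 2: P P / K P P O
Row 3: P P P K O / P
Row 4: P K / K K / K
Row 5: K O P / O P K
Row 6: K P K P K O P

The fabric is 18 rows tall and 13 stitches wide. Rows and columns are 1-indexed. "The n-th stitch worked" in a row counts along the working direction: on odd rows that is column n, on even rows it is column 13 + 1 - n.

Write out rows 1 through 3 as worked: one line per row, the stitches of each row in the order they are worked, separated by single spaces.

Row 1: chart row 1, RS - tile across columns 1-13 and work as-is.
Row 2: chart row 2, WS - tiled (columns 1-13): P P / K P P O P P / K P P; work from column 13 back to 1 with K<->P swapped.
Row 3: chart row 3, RS - tile across columns 1-13 and work as-is.

Result:
K / O P P O P K / O P P O
K K P / K K O K K P / K K
P P P K O / P P P P K O /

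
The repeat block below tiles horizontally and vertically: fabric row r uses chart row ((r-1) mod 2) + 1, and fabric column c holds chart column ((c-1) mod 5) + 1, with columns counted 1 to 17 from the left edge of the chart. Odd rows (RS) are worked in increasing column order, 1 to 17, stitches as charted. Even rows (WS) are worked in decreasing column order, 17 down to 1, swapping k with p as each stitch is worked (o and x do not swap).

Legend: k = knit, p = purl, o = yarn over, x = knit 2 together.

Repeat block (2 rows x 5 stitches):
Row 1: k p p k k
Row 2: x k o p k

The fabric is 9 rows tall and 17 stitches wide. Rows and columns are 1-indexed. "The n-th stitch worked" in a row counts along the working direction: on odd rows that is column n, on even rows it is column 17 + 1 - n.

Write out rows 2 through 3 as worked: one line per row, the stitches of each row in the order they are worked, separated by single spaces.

Row 2: chart row 2, WS - tiled (columns 1-17): x k o p k x k o p k x k o p k x k; work from column 17 back to 1 with k<->p swapped.
Row 3: chart row 1, RS - tile across columns 1-17 and work as-is.

== ROWS AS WORKED ==
p x p k o p x p k o p x p k o p x
k p p k k k p p k k k p p k k k p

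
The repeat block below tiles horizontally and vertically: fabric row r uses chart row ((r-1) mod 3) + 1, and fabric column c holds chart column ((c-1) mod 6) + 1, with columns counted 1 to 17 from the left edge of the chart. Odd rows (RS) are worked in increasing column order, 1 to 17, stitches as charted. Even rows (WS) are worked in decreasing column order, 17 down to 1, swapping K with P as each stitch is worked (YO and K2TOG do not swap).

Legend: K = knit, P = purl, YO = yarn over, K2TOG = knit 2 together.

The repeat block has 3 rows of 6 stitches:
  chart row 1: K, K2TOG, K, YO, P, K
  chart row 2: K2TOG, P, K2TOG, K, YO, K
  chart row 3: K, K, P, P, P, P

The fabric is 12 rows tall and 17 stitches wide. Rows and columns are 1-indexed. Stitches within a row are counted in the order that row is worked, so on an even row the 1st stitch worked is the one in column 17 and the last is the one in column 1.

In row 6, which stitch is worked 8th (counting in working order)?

== STITCH ==
K

Derivation:
Row 6 uses chart row ((6-1) mod 3)+1 = 3. Row 6 is even, so WS.
Chart row 3 tiled across columns 1-17: K K P P P P K K P P P P K K P P P
WS row: flip the tiled sequence (start at column 17) and apply K<->P; YO and K2TOG stay.
Row 6 as worked: K K K P P K K K K P P K K K K P P
The 8th stitch worked is K.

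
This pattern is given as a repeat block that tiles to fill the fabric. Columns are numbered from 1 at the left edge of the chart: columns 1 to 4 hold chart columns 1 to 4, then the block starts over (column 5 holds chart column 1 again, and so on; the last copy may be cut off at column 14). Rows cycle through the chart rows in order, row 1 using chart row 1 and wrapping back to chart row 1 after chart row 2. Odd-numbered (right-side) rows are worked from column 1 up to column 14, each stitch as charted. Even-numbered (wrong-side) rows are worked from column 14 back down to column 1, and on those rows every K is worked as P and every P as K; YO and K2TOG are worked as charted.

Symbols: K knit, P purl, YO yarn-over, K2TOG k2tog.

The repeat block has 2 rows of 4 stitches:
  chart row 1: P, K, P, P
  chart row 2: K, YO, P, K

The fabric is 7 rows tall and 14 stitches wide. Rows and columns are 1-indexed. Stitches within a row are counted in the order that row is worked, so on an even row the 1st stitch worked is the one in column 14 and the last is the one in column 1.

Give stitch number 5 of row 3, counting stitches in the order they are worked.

== STITCH ==
P

Derivation:
Row 3: (3-1) mod 2 = 0, so use chart row 1. Odd row -> RS.
Chart row 1 tiled across columns 1-14: P K P P P K P P P K P P P K
Right side: take the tiled row as-is (worked left to right from column 1).
Counting 5 along the worked row gives P.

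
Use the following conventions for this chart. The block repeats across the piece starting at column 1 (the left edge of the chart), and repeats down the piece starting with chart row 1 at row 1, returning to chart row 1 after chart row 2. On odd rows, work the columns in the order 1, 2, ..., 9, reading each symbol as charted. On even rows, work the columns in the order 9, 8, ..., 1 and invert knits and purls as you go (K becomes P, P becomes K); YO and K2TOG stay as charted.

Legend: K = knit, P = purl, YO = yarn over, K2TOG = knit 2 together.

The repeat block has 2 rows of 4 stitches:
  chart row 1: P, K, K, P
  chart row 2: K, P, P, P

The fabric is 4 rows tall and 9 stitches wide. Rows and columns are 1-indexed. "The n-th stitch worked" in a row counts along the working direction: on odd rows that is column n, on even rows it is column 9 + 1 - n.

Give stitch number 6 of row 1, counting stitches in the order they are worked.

Row 1: (1-1) mod 2 = 0, so use chart row 1. Odd row -> RS.
Chart row 1 tiled across columns 1-9: P K K P P K K P P
RS row: no reversal, no swap; stitch n worked = column n.
The 6th stitch worked is K.

== STITCH ==
K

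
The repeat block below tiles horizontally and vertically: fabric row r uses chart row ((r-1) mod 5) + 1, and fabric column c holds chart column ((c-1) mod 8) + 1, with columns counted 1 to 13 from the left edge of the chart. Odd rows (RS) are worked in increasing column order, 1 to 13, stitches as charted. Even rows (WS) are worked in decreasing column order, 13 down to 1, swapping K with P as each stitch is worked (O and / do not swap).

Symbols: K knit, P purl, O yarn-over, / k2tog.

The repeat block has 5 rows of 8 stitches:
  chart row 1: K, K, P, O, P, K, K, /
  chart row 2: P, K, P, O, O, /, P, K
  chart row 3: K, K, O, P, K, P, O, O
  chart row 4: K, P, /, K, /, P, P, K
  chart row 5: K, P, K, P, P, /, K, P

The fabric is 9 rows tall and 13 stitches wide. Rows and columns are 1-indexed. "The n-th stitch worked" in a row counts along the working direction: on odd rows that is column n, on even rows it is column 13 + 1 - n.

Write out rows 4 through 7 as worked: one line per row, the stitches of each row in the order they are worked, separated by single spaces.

Rows as worked:
/ P / K P P K K / P / K P
K P K P P / K P K P K P P
K O K P P / P P K O K P P
P K P O O / P K P K P O O

Derivation:
Row 4: chart row 4, WS - tiled (columns 1-13): K P / K / P P K K P / K /; work from column 13 back to 1 with K<->P swapped.
Row 5: chart row 5, RS - tile across columns 1-13 and work as-is.
Row 6: chart row 1, WS - tiled (columns 1-13): K K P O P K K / K K P O P; work from column 13 back to 1 with K<->P swapped.
Row 7: chart row 2, RS - tile across columns 1-13 and work as-is.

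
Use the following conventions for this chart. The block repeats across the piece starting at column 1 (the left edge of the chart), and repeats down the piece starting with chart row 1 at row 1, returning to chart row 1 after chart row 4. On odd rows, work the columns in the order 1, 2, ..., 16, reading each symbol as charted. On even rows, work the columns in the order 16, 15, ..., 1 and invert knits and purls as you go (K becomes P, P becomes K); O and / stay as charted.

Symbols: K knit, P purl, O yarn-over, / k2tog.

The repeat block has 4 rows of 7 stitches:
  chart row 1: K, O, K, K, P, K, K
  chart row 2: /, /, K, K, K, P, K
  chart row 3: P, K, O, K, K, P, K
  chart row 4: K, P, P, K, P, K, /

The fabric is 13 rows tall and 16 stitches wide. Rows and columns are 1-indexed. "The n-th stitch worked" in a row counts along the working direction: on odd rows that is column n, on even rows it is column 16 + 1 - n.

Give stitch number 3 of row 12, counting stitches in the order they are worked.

Row 12 uses chart row ((12-1) mod 4)+1 = 4. Row 12 is even, so WS.
Chart row 4 tiled across columns 1-16: K P P K P K / K P P K P K / K P
Wrong side: read the tiled row from column 16 down to 1 and exchange K with P (leave O, /).
Row 12 as worked: K P / P K P K K P / P K P K K P
Stitch 3 in working order -> /

Result:
/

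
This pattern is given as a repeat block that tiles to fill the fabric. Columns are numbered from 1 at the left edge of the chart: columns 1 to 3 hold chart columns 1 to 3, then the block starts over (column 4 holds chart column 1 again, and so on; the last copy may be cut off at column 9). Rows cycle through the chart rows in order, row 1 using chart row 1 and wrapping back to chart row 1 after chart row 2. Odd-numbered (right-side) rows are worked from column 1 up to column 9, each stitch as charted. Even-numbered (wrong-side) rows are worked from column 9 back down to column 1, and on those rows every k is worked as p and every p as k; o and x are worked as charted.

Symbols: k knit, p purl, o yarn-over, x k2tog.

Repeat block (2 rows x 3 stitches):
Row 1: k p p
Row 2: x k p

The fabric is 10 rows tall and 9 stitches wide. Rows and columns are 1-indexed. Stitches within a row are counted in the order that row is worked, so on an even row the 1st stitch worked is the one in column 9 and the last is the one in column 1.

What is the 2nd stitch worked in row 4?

Row 4 uses chart row ((4-1) mod 2)+1 = 2. Row 4 is even, so WS.
Chart row 2 tiled across columns 1-9: x k p x k p x k p
WS row: flip the tiled sequence (start at column 9) and apply k<->p; o and x stay.
Row 4 as worked: k p x k p x k p x
Counting 2 along the worked row gives p.

== STITCH ==
p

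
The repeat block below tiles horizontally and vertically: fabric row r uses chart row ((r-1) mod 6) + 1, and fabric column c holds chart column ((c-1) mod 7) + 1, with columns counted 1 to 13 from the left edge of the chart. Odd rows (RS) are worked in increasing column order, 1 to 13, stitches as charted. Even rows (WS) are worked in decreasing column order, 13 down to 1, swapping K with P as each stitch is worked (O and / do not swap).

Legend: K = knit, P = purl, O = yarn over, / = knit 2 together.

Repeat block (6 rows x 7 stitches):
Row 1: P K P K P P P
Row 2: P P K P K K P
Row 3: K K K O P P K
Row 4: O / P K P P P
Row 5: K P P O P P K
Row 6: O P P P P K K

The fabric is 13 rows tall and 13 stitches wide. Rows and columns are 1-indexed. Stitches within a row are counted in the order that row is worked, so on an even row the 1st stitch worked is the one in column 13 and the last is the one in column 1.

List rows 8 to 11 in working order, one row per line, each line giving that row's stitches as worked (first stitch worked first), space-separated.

== ROWS AS WORKED ==
P P K P K K K P P K P K K
K K K O P P K K K K O P P
K K P K / O K K K P K / O
K P P O P P K K P P O P P

Derivation:
Row 8: chart row 2, WS - tiled (columns 1-13): P P K P K K P P P K P K K; work from column 13 back to 1 with K<->P swapped.
Row 9: chart row 3, RS - tile across columns 1-13 and work as-is.
Row 10: chart row 4, WS - tiled (columns 1-13): O / P K P P P O / P K P P; work from column 13 back to 1 with K<->P swapped.
Row 11: chart row 5, RS - tile across columns 1-13 and work as-is.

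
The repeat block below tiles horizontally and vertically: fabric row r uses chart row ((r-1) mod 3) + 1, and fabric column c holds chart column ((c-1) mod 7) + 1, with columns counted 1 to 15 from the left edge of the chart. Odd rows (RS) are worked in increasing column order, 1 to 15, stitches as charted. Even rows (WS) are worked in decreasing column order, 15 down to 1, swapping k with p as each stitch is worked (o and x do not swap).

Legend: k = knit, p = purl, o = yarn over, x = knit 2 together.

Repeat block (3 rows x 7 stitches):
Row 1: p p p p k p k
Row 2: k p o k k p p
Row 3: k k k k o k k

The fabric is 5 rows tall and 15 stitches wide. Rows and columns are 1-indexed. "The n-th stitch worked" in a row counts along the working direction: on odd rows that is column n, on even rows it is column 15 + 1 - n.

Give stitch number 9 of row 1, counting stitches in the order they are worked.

For row 1: chart row = ((1-1) mod 3) + 1 = 1; this is a RS (odd) row.
Chart row 1 tiled across columns 1-15: p p p p k p k p p p p k p k p
RS row: no reversal, no swap; stitch n worked = column n.
Stitch 9 in working order -> p

== STITCH ==
p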